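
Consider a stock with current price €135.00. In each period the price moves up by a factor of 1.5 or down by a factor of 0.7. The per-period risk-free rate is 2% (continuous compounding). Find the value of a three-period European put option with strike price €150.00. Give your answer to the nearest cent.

Risk-neutral probability p = (e^0.02 − 0.7)/(1.5 − 0.7) = 0.3202/0.8000 = 0.4003
Terminal stock prices: S_uuu = 455.6, S_uud = 212.6, S_udd = 99.22, S_ddd = 46.3
Terminal payoffs (K − S): max(-305.6, 0) = 0, max(-62.62, 0) = 0, max(50.78, 0) = 50.78, max(103.7, 0) = 103.7
Node uu (S = 303.8): V_uu = e^(−0.02)·[0.4003·0.0000 + 0.5997·0.0000] = 0.0000
Node ud (S = 141.8): V_ud = e^(−0.02)·[0.4003·0.0000 + 0.5997·50.7750] = 29.8492
Node dd (S = 66.15): V_dd = e^(−0.02)·[0.4003·50.7750 + 0.5997·103.6950] = 80.8798
Node u (S = 202.5): V_u = e^(−0.02)·[0.4003·0.0000 + 0.5997·29.8492] = 17.5475
Node d (S = 94.5): V_d = e^(−0.02)·[0.4003·29.8492 + 0.5997·80.8798] = 59.2576
Node 0 (S = 135): V_0 = e^(−0.02)·[0.4003·17.5475 + 0.5997·59.2576] = 41.7203

€41.72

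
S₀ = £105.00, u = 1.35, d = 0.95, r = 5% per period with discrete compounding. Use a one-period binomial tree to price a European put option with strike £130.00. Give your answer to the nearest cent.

£21.61

Risk-neutral probability p = (1 + 0.05 − 0.95)/(1.35 − 0.95) = 0.1000/0.4000 = 0.2500
Terminal stock prices: S_u = 141.8, S_d = 99.75
Terminal payoffs (K − S): max(-11.75, 0) = 0, max(30.25, 0) = 30.25
Node 0 (S = 105): V_0 = 1/1.05·[0.2500·0.0000 + 0.7500·30.2500] = 21.6071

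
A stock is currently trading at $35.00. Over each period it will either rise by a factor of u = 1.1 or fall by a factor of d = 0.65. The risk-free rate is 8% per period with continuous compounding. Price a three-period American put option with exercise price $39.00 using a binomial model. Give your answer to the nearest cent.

Risk-neutral probability p = (e^0.08 − 0.65)/(1.1 − 0.65) = 0.4333/0.4500 = 0.9629
Terminal stock prices: S_uuu = 46.59, S_uud = 27.53, S_udd = 16.27, S_ddd = 9.612
Terminal payoffs (K − S): max(-7.585, 0) = 0, max(11.47, 0) = 11.47, max(22.73, 0) = 22.73, max(29.39, 0) = 29.39
Node uu (S = 42.35): continuation = e^(−0.08)·[0.9629·0.0000 + 0.0371·11.4725] = 0.3933; exercise value = 0.0000 ≤ continuation, so V_uu = 0.3933
Node ud (S = 25.03): continuation = e^(−0.08)·[0.9629·11.4725 + 0.0371·22.7337] = 10.9765; exercise value = 13.9750 > continuation, so V_ud = 13.9750 (exercise)
Node dd (S = 14.79): continuation = e^(−0.08)·[0.9629·22.7337 + 0.0371·29.3881] = 21.2140; exercise value = 24.2125 > continuation, so V_dd = 24.2125 (exercise)
Node u (S = 38.5): continuation = e^(−0.08)·[0.9629·0.3933 + 0.0371·13.9750] = 0.8287; exercise value = 0.5000 ≤ continuation, so V_u = 0.8287
Node d (S = 22.75): continuation = e^(−0.08)·[0.9629·13.9750 + 0.0371·24.2125] = 13.2515; exercise value = 16.2500 > continuation, so V_d = 16.2500 (exercise)
Node 0 (S = 35): continuation = e^(−0.08)·[0.9629·0.8287 + 0.0371·16.2500] = 1.2937; exercise value = 4.0000 > continuation, so V_0 = 4.0000 (exercise)

$4.00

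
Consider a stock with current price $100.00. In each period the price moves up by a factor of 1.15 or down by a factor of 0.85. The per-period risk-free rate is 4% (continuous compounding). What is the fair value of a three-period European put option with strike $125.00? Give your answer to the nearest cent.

Risk-neutral probability p = (e^0.04 − 0.85)/(1.15 − 0.85) = 0.1908/0.3000 = 0.6360
Terminal stock prices: S_uuu = 152.1, S_uud = 112.4, S_udd = 83.09, S_ddd = 61.41
Terminal payoffs (K − S): max(-27.09, 0) = 0, max(12.59, 0) = 12.59, max(41.91, 0) = 41.91, max(63.59, 0) = 63.59
Node uu (S = 132.2): V_uu = e^(−0.04)·[0.6360·0.0000 + 0.3640·12.5875] = 4.4018
Node ud (S = 97.75): V_ud = e^(−0.04)·[0.6360·12.5875 + 0.3640·41.9125] = 22.3487
Node dd (S = 72.25): V_dd = e^(−0.04)·[0.6360·41.9125 + 0.3640·63.5875] = 47.8487
Node u (S = 115): V_u = e^(−0.04)·[0.6360·4.4018 + 0.3640·22.3487] = 10.5051
Node d (S = 85): V_d = e^(−0.04)·[0.6360·22.3487 + 0.3640·47.8487] = 30.3895
Node 0 (S = 100): V_0 = e^(−0.04)·[0.6360·10.5051 + 0.3640·30.3895] = 17.0466

$17.05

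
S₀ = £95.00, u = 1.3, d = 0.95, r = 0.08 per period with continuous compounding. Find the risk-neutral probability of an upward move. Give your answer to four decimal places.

Risk-neutral probability p = (e^0.08 − 0.95)/(1.3 − 0.95) = 0.1333/0.3500 = 0.3808

p = 0.3808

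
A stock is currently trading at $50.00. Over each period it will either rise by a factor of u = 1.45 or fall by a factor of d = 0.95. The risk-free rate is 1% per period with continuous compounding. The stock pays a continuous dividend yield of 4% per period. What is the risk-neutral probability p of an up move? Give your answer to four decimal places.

p = 0.0409

Per-period risk-free factor R = e^0.01 = 1.0101; dividend-adjusted growth = e^(0.01−0.04) = 0.9704.
Risk-neutral probability p = (0.9704 − 0.95)/(1.45 − 0.95) = 0.0204/0.5000 = 0.0409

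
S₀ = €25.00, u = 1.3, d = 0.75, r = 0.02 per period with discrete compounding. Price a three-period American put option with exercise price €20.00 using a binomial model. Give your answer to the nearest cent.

€1.89

Risk-neutral probability p = (1 + 0.02 − 0.75)/(1.3 − 0.75) = 0.2700/0.5500 = 0.4909
Terminal stock prices: S_uuu = 54.93, S_uud = 31.69, S_udd = 18.28, S_ddd = 10.55
Terminal payoffs (K − S): max(-34.93, 0) = 0, max(-11.69, 0) = 0, max(1.719, 0) = 1.719, max(9.453, 0) = 9.453
Node uu (S = 42.25): continuation = 1/1.02·[0.4909·0.0000 + 0.5091·0.0000] = 0.0000; exercise value = 0.0000 ≤ continuation, so V_uu = 0.0000
Node ud (S = 24.38): continuation = 1/1.02·[0.4909·0.0000 + 0.5091·1.7188] = 0.8578; exercise value = 0.0000 ≤ continuation, so V_ud = 0.8578
Node dd (S = 14.06): continuation = 1/1.02·[0.4909·1.7188 + 0.5091·9.4531] = 5.5453; exercise value = 5.9375 > continuation, so V_dd = 5.9375 (exercise)
Node u (S = 32.5): continuation = 1/1.02·[0.4909·0.0000 + 0.5091·0.8578] = 0.4282; exercise value = 0.0000 ≤ continuation, so V_u = 0.4282
Node d (S = 18.75): continuation = 1/1.02·[0.4909·0.8578 + 0.5091·5.9375] = 3.3763; exercise value = 1.2500 ≤ continuation, so V_d = 3.3763
Node 0 (S = 25): continuation = 1/1.02·[0.4909·0.4282 + 0.5091·3.3763] = 1.8912; exercise value = 0.0000 ≤ continuation, so V_0 = 1.8912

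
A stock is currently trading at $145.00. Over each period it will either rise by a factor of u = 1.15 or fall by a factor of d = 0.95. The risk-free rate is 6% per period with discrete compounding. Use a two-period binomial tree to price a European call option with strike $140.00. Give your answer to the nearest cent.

Risk-neutral probability p = (1 + 0.06 − 0.95)/(1.15 − 0.95) = 0.1100/0.2000 = 0.5500
Terminal stock prices: S_uu = 191.8, S_ud = 158.4, S_dd = 130.9
Terminal payoffs (S − K): max(51.76, 0) = 51.76, max(18.41, 0) = 18.41, max(-9.138, 0) = 0
Node u (S = 166.8): V_u = 1/1.06·[0.5500·51.7625 + 0.4500·18.4125] = 34.6745
Node d (S = 137.8): V_d = 1/1.06·[0.5500·18.4125 + 0.4500·0.0000] = 9.5537
Node 0 (S = 145): V_0 = 1/1.06·[0.5500·34.6745 + 0.4500·9.5537] = 22.0473

$22.05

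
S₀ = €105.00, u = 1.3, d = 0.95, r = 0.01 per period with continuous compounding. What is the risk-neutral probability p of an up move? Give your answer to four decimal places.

Risk-neutral probability p = (e^0.01 − 0.95)/(1.3 − 0.95) = 0.0601/0.3500 = 0.1716

p = 0.1716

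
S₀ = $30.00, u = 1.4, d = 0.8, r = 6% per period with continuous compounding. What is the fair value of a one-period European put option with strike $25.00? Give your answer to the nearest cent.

$0.53

Risk-neutral probability p = (e^0.06 − 0.8)/(1.4 − 0.8) = 0.2618/0.6000 = 0.4364
Terminal stock prices: S_u = 42, S_d = 24
Terminal payoffs (K − S): max(-17, 0) = 0, max(1, 0) = 1
Node 0 (S = 30): V_0 = e^(−0.06)·[0.4364·0.0000 + 0.5636·1.0000] = 0.5308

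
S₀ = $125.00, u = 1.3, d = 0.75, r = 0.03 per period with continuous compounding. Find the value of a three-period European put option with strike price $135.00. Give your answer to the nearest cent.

$23.49

Risk-neutral probability p = (e^0.03 − 0.75)/(1.3 − 0.75) = 0.2805/0.5500 = 0.5099
Terminal stock prices: S_uuu = 274.6, S_uud = 158.4, S_udd = 91.41, S_ddd = 52.73
Terminal payoffs (K − S): max(-139.6, 0) = 0, max(-23.44, 0) = 0, max(43.59, 0) = 43.59, max(82.27, 0) = 82.27
Node uu (S = 211.3): V_uu = e^(−0.03)·[0.5099·0.0000 + 0.4901·0.0000] = 0.0000
Node ud (S = 121.9): V_ud = e^(−0.03)·[0.5099·0.0000 + 0.4901·43.5938] = 20.7331
Node dd (S = 70.31): V_dd = e^(−0.03)·[0.5099·43.5938 + 0.4901·82.2656] = 60.6976
Node u (S = 162.5): V_u = e^(−0.03)·[0.5099·0.0000 + 0.4901·20.7331] = 9.8606
Node d (S = 93.75): V_d = e^(−0.03)·[0.5099·20.7331 + 0.4901·60.6976] = 39.1274
Node 0 (S = 125): V_0 = e^(−0.03)·[0.5099·9.8606 + 0.4901·39.1274] = 23.4885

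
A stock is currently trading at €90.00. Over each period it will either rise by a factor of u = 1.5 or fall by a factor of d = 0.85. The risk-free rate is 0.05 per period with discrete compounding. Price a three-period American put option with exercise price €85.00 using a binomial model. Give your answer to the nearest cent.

Risk-neutral probability p = (1 + 0.05 − 0.85)/(1.5 − 0.85) = 0.2000/0.6500 = 0.3077
Terminal stock prices: S_uuu = 303.8, S_uud = 172.1, S_udd = 97.54, S_ddd = 55.27
Terminal payoffs (K − S): max(-218.8, 0) = 0, max(-87.12, 0) = 0, max(-12.54, 0) = 0, max(29.73, 0) = 29.73
Node uu (S = 202.5): continuation = 1/1.05·[0.3077·0.0000 + 0.6923·0.0000] = 0.0000; exercise value = 0.0000 ≤ continuation, so V_uu = 0.0000
Node ud (S = 114.8): continuation = 1/1.05·[0.3077·0.0000 + 0.6923·0.0000] = 0.0000; exercise value = 0.0000 ≤ continuation, so V_ud = 0.0000
Node dd (S = 65.02): continuation = 1/1.05·[0.3077·0.0000 + 0.6923·29.7288] = 19.6014; exercise value = 19.9750 > continuation, so V_dd = 19.9750 (exercise)
Node u (S = 135): continuation = 1/1.05·[0.3077·0.0000 + 0.6923·0.0000] = 0.0000; exercise value = 0.0000 ≤ continuation, so V_u = 0.0000
Node d (S = 76.5): continuation = 1/1.05·[0.3077·0.0000 + 0.6923·19.9750] = 13.1703; exercise value = 8.5000 ≤ continuation, so V_d = 13.1703
Node 0 (S = 90): continuation = 1/1.05·[0.3077·0.0000 + 0.6923·13.1703] = 8.6837; exercise value = 0.0000 ≤ continuation, so V_0 = 8.6837

€8.68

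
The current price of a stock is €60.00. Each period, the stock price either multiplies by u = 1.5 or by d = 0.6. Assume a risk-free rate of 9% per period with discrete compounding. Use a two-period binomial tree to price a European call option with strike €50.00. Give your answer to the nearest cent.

Risk-neutral probability p = (1 + 0.09 − 0.6)/(1.5 − 0.6) = 0.4900/0.9000 = 0.5444
Terminal stock prices: S_uu = 135, S_ud = 54, S_dd = 21.6
Terminal payoffs (S − K): max(85, 0) = 85, max(4, 0) = 4, max(-28.4, 0) = 0
Node u (S = 90): V_u = 1/1.09·[0.5444·85.0000 + 0.4556·4.0000] = 44.1284
Node d (S = 36): V_d = 1/1.09·[0.5444·4.0000 + 0.4556·0.0000] = 1.9980
Node 0 (S = 60): V_0 = 1/1.09·[0.5444·44.1284 + 0.4556·1.9980] = 22.8768

€22.88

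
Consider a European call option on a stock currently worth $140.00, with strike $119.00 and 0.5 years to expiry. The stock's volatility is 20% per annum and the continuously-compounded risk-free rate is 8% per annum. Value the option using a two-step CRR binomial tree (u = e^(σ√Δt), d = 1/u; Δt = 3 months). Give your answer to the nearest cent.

$26.42

CRR parameters: u = e^(σ√Δt) = e^(0.2·√0.25) = 1.1052, d = 1/u = 0.9048
Per-period rate: rΔt = 0.08·0.25 = 0.02, so R = e^0.02 = 1.0202
Risk-neutral probability p = (e^0.02 − 0.9048)/(1.1052 − 0.9048) = 0.1154/0.2003 = 0.5759
Terminal stock prices: S_uu = 171, S_ud = 140, S_dd = 114.6
Terminal payoffs (S − K): max(52, 0) = 52, max(21, 0) = 21, max(-4.378, 0) = 0
Node u (S = 154.7): V_u = e^(−0.02)·[0.5759·51.9964 + 0.4241·21.0000] = 38.0803
Node d (S = 126.7): V_d = e^(−0.02)·[0.5759·21.0000 + 0.4241·0.0000] = 11.8536
Node 0 (S = 140): V_0 = e^(−0.02)·[0.5759·38.0803 + 0.4241·11.8536] = 26.4227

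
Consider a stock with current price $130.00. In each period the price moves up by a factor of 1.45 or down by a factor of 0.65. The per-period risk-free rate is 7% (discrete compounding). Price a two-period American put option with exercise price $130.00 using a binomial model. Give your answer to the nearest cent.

$21.83

Risk-neutral probability p = (1 + 0.07 − 0.65)/(1.45 − 0.65) = 0.4200/0.8000 = 0.5250
Terminal stock prices: S_uu = 273.3, S_ud = 122.5, S_dd = 54.93
Terminal payoffs (K − S): max(-143.3, 0) = 0, max(7.475, 0) = 7.475, max(75.07, 0) = 75.07
Node u (S = 188.5): continuation = 1/1.07·[0.5250·0.0000 + 0.4750·7.4750] = 3.3183; exercise value = 0.0000 ≤ continuation, so V_u = 3.3183
Node d (S = 84.5): continuation = 1/1.07·[0.5250·7.4750 + 0.4750·75.0750] = 36.9953; exercise value = 45.5000 > continuation, so V_d = 45.5000 (exercise)
Node 0 (S = 130): continuation = 1/1.07·[0.5250·3.3183 + 0.4750·45.5000] = 21.8268; exercise value = 0.0000 ≤ continuation, so V_0 = 21.8268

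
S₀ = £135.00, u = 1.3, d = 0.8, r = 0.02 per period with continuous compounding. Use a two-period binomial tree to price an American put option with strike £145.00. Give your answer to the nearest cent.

£21.38

Risk-neutral probability p = (e^0.02 − 0.8)/(1.3 − 0.8) = 0.2202/0.5000 = 0.4404
Terminal stock prices: S_uu = 228.2, S_ud = 140.4, S_dd = 86.4
Terminal payoffs (K − S): max(-83.15, 0) = 0, max(4.6, 0) = 4.6, max(58.6, 0) = 58.6
Node u (S = 175.5): continuation = e^(−0.02)·[0.4404·0.0000 + 0.5596·4.6000] = 2.5232; exercise value = 0.0000 ≤ continuation, so V_u = 2.5232
Node d (S = 108): continuation = e^(−0.02)·[0.4404·4.6000 + 0.5596·58.6000] = 34.1288; exercise value = 37.0000 > continuation, so V_d = 37.0000 (exercise)
Node 0 (S = 135): continuation = e^(−0.02)·[0.4404·2.5232 + 0.5596·37.0000] = 21.3843; exercise value = 10.0000 ≤ continuation, so V_0 = 21.3843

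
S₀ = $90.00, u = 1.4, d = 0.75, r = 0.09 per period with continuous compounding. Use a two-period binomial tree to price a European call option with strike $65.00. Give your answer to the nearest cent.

$38.37

Risk-neutral probability p = (e^0.09 − 0.75)/(1.4 − 0.75) = 0.3442/0.6500 = 0.5295
Terminal stock prices: S_uu = 176.4, S_ud = 94.5, S_dd = 50.62
Terminal payoffs (S − K): max(111.4, 0) = 111.4, max(29.5, 0) = 29.5, max(-14.38, 0) = 0
Node u (S = 126): V_u = e^(−0.09)·[0.5295·111.4000 + 0.4705·29.5000] = 66.5945
Node d (S = 67.5): V_d = e^(−0.09)·[0.5295·29.5000 + 0.4705·0.0000] = 14.2758
Node 0 (S = 90): V_0 = e^(−0.09)·[0.5295·66.5945 + 0.4705·14.2758] = 38.3654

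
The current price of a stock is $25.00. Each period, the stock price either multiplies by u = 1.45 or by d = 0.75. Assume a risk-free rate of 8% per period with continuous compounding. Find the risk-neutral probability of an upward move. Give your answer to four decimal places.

p = 0.4761

Risk-neutral probability p = (e^0.08 − 0.75)/(1.45 − 0.75) = 0.3333/0.7000 = 0.4761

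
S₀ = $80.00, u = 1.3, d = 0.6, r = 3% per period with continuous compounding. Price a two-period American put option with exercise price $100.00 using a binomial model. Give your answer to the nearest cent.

Risk-neutral probability p = (e^0.03 − 0.6)/(1.3 − 0.6) = 0.4305/0.7000 = 0.6149
Terminal stock prices: S_uu = 135.2, S_ud = 62.4, S_dd = 28.8
Terminal payoffs (K − S): max(-35.2, 0) = 0, max(37.6, 0) = 37.6, max(71.2, 0) = 71.2
Node u (S = 104): continuation = e^(−0.03)·[0.6149·0.0000 + 0.3851·37.6000] = 14.0505; exercise value = 0.0000 ≤ continuation, so V_u = 14.0505
Node d (S = 48): continuation = e^(−0.03)·[0.6149·37.6000 + 0.3851·71.2000] = 49.0446; exercise value = 52.0000 > continuation, so V_d = 52.0000 (exercise)
Node 0 (S = 80): continuation = e^(−0.03)·[0.6149·14.0505 + 0.3851·52.0000] = 27.8164; exercise value = 20.0000 ≤ continuation, so V_0 = 27.8164

$27.82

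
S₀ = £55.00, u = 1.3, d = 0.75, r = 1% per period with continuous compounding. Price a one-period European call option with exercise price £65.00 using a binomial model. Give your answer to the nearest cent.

£3.04

Risk-neutral probability p = (e^0.01 − 0.75)/(1.3 − 0.75) = 0.2601/0.5500 = 0.4728
Terminal stock prices: S_u = 71.5, S_d = 41.25
Terminal payoffs (S − K): max(6.5, 0) = 6.5, max(-23.75, 0) = 0
Node 0 (S = 55): V_0 = e^(−0.01)·[0.4728·6.5000 + 0.5272·0.0000] = 3.0427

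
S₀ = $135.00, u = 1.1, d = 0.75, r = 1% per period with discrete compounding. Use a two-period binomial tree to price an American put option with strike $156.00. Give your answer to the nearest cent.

$22.30

Risk-neutral probability p = (1 + 0.01 − 0.75)/(1.1 − 0.75) = 0.2600/0.3500 = 0.7429
Terminal stock prices: S_uu = 163.4, S_ud = 111.4, S_dd = 75.94
Terminal payoffs (K − S): max(-7.35, 0) = 0, max(44.62, 0) = 44.62, max(80.06, 0) = 80.06
Node u (S = 148.5): continuation = 1/1.01·[0.7429·0.0000 + 0.2571·44.6250] = 11.3614; exercise value = 7.5000 ≤ continuation, so V_u = 11.3614
Node d (S = 101.2): continuation = 1/1.01·[0.7429·44.6250 + 0.2571·80.0625] = 53.2054; exercise value = 54.7500 > continuation, so V_d = 54.7500 (exercise)
Node 0 (S = 135): continuation = 1/1.01·[0.7429·11.3614 + 0.2571·54.7500] = 22.2955; exercise value = 21.0000 ≤ continuation, so V_0 = 22.2955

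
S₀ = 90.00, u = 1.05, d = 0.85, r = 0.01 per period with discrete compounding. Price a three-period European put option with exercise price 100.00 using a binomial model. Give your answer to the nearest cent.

9.14

Risk-neutral probability p = (1 + 0.01 − 0.85)/(1.05 − 0.85) = 0.1600/0.2000 = 0.8000
Terminal stock prices: S_uuu = 104.2, S_uud = 84.34, S_udd = 68.28, S_ddd = 55.27
Terminal payoffs (K − S): max(-4.186, 0) = 0, max(15.66, 0) = 15.66, max(31.72, 0) = 31.72, max(44.73, 0) = 44.73
Node uu (S = 99.23): V_uu = 1/1.01·[0.8000·0.0000 + 0.2000·15.6587] = 3.1007
Node ud (S = 80.33): V_ud = 1/1.01·[0.8000·15.6587 + 0.2000·31.7238] = 18.6849
Node dd (S = 65.02): V_dd = 1/1.01·[0.8000·31.7238 + 0.2000·44.7288] = 33.9849
Node u (S = 94.5): V_u = 1/1.01·[0.8000·3.1007 + 0.2000·18.6849] = 6.1560
Node d (S = 76.5): V_d = 1/1.01·[0.8000·18.6849 + 0.2000·33.9849] = 21.5296
Node 0 (S = 90): V_0 = 1/1.01·[0.8000·6.1560 + 0.2000·21.5296] = 9.1393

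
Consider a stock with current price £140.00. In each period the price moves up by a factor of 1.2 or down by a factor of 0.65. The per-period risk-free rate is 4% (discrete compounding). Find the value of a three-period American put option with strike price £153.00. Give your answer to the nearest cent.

£28.55

Risk-neutral probability p = (1 + 0.04 − 0.65)/(1.2 − 0.65) = 0.3900/0.5500 = 0.7091
Terminal stock prices: S_uuu = 241.9, S_uud = 131, S_udd = 70.98, S_ddd = 38.45
Terminal payoffs (K − S): max(-88.92, 0) = 0, max(21.96, 0) = 21.96, max(82.02, 0) = 82.02, max(114.6, 0) = 114.6
Node uu (S = 201.6): continuation = 1/1.04·[0.7091·0.0000 + 0.2909·21.9600] = 6.1427; exercise value = 0.0000 ≤ continuation, so V_uu = 6.1427
Node ud (S = 109.2): continuation = 1/1.04·[0.7091·21.9600 + 0.2909·82.0200] = 37.9154; exercise value = 43.8000 > continuation, so V_ud = 43.8000 (exercise)
Node dd (S = 59.15): continuation = 1/1.04·[0.7091·82.0200 + 0.2909·114.5525] = 87.9654; exercise value = 93.8500 > continuation, so V_dd = 93.8500 (exercise)
Node u (S = 168): continuation = 1/1.04·[0.7091·6.1427 + 0.2909·43.8000] = 16.4399; exercise value = 0.0000 ≤ continuation, so V_u = 16.4399
Node d (S = 91): continuation = 1/1.04·[0.7091·43.8000 + 0.2909·93.8500] = 56.1154; exercise value = 62.0000 > continuation, so V_d = 62.0000 (exercise)
Node 0 (S = 140): continuation = 1/1.04·[0.7091·16.4399 + 0.2909·62.0000] = 28.5517; exercise value = 13.0000 ≤ continuation, so V_0 = 28.5517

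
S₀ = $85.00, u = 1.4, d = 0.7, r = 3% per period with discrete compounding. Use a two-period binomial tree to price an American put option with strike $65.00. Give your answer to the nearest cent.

Risk-neutral probability p = (1 + 0.03 − 0.7)/(1.4 − 0.7) = 0.3300/0.7000 = 0.4714
Terminal stock prices: S_uu = 166.6, S_ud = 83.3, S_dd = 41.65
Terminal payoffs (K − S): max(-101.6, 0) = 0, max(-18.3, 0) = 0, max(23.35, 0) = 23.35
Node u (S = 119): continuation = 1/1.03·[0.4714·0.0000 + 0.5286·0.0000] = 0.0000; exercise value = 0.0000 ≤ continuation, so V_u = 0.0000
Node d (S = 59.5): continuation = 1/1.03·[0.4714·0.0000 + 0.5286·23.3500] = 11.9827; exercise value = 5.5000 ≤ continuation, so V_d = 11.9827
Node 0 (S = 85): continuation = 1/1.03·[0.4714·0.0000 + 0.5286·11.9827] = 6.1492; exercise value = 0.0000 ≤ continuation, so V_0 = 6.1492

$6.15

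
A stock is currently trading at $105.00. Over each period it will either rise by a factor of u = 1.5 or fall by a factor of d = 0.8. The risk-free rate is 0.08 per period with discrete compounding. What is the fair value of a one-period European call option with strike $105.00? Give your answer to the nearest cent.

$19.44

Risk-neutral probability p = (1 + 0.08 − 0.8)/(1.5 − 0.8) = 0.2800/0.7000 = 0.4000
Terminal stock prices: S_u = 157.5, S_d = 84
Terminal payoffs (S − K): max(52.5, 0) = 52.5, max(-21, 0) = 0
Node 0 (S = 105): V_0 = 1/1.08·[0.4000·52.5000 + 0.6000·0.0000] = 19.4444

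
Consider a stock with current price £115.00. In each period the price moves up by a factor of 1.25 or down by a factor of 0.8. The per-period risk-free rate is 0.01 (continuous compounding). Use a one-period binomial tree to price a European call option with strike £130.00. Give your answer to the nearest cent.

£6.35

Risk-neutral probability p = (e^0.01 − 0.8)/(1.25 − 0.8) = 0.2101/0.4500 = 0.4668
Terminal stock prices: S_u = 143.8, S_d = 92
Terminal payoffs (S − K): max(13.75, 0) = 13.75, max(-38, 0) = 0
Node 0 (S = 115): V_0 = e^(−0.01)·[0.4668·13.7500 + 0.5332·0.0000] = 6.3543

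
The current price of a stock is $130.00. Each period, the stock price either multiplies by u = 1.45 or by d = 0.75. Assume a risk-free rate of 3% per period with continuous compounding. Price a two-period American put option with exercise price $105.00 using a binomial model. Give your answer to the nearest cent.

Risk-neutral probability p = (e^0.03 − 0.75)/(1.45 − 0.75) = 0.2805/0.7000 = 0.4006
Terminal stock prices: S_uu = 273.3, S_ud = 141.4, S_dd = 73.12
Terminal payoffs (K − S): max(-168.3, 0) = 0, max(-36.38, 0) = 0, max(31.88, 0) = 31.88
Node u (S = 188.5): continuation = e^(−0.03)·[0.4006·0.0000 + 0.5994·0.0000] = 0.0000; exercise value = 0.0000 ≤ continuation, so V_u = 0.0000
Node d (S = 97.5): continuation = e^(−0.03)·[0.4006·0.0000 + 0.5994·31.8750] = 18.5397; exercise value = 7.5000 ≤ continuation, so V_d = 18.5397
Node 0 (S = 130): continuation = e^(−0.03)·[0.4006·0.0000 + 0.5994·18.5397] = 10.7834; exercise value = 0.0000 ≤ continuation, so V_0 = 10.7834

$10.78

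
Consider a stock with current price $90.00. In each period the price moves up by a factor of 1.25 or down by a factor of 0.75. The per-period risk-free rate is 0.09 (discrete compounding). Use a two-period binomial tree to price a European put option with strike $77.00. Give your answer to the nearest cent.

$2.27

Risk-neutral probability p = (1 + 0.09 − 0.75)/(1.25 − 0.75) = 0.3400/0.5000 = 0.6800
Terminal stock prices: S_uu = 140.6, S_ud = 84.38, S_dd = 50.62
Terminal payoffs (K − S): max(-63.62, 0) = 0, max(-7.375, 0) = 0, max(26.38, 0) = 26.38
Node u (S = 112.5): V_u = 1/1.09·[0.6800·0.0000 + 0.3200·0.0000] = 0.0000
Node d (S = 67.5): V_d = 1/1.09·[0.6800·0.0000 + 0.3200·26.3750] = 7.7431
Node 0 (S = 90): V_0 = 1/1.09·[0.6800·0.0000 + 0.3200·7.7431] = 2.2732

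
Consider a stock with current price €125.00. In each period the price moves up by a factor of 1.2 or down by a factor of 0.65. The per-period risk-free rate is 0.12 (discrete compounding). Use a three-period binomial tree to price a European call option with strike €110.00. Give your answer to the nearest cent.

€48.67

Risk-neutral probability p = (1 + 0.12 − 0.65)/(1.2 − 0.65) = 0.4700/0.5500 = 0.8545
Terminal stock prices: S_uuu = 216, S_uud = 117, S_udd = 63.38, S_ddd = 34.33
Terminal payoffs (S − K): max(106, 0) = 106, max(7, 0) = 7, max(-46.62, 0) = 0, max(-75.67, 0) = 0
Node uu (S = 180): V_uu = 1/1.12·[0.8545·106.0000 + 0.1455·7.0000] = 81.7857
Node ud (S = 97.5): V_ud = 1/1.12·[0.8545·7.0000 + 0.1455·0.0000] = 5.3409
Node dd (S = 52.81): V_dd = 1/1.12·[0.8545·0.0000 + 0.1455·0.0000] = 0.0000
Node u (S = 150): V_u = 1/1.12·[0.8545·81.7857 + 0.1455·5.3409] = 63.0951
Node d (S = 81.25): V_d = 1/1.12·[0.8545·5.3409 + 0.1455·0.0000] = 4.0750
Node 0 (S = 125): V_0 = 1/1.12·[0.8545·63.0951 + 0.1455·4.0750] = 48.6699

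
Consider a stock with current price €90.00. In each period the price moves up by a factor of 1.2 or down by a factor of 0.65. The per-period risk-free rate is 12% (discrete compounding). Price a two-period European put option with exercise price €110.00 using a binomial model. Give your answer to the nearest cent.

Risk-neutral probability p = (1 + 0.12 − 0.65)/(1.2 − 0.65) = 0.4700/0.5500 = 0.8545
Terminal stock prices: S_uu = 129.6, S_ud = 70.2, S_dd = 38.03
Terminal payoffs (K − S): max(-19.6, 0) = 0, max(39.8, 0) = 39.8, max(71.97, 0) = 71.97
Node u (S = 108): V_u = 1/1.12·[0.8545·0.0000 + 0.1455·39.8000] = 5.1688
Node d (S = 58.5): V_d = 1/1.12·[0.8545·39.8000 + 0.1455·71.9750] = 39.7143
Node 0 (S = 90): V_0 = 1/1.12·[0.8545·5.1688 + 0.1455·39.7143] = 9.1015

€9.10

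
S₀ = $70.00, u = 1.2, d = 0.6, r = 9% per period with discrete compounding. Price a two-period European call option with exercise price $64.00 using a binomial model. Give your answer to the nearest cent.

Risk-neutral probability p = (1 + 0.09 − 0.6)/(1.2 − 0.6) = 0.4900/0.6000 = 0.8167
Terminal stock prices: S_uu = 100.8, S_ud = 50.4, S_dd = 25.2
Terminal payoffs (S − K): max(36.8, 0) = 36.8, max(-13.6, 0) = 0, max(-38.8, 0) = 0
Node u (S = 84): V_u = 1/1.09·[0.8167·36.8000 + 0.1833·0.0000] = 27.5719
Node d (S = 42): V_d = 1/1.09·[0.8167·0.0000 + 0.1833·0.0000] = 0.0000
Node 0 (S = 70): V_0 = 1/1.09·[0.8167·27.5719 + 0.1833·0.0000] = 20.6578

$20.66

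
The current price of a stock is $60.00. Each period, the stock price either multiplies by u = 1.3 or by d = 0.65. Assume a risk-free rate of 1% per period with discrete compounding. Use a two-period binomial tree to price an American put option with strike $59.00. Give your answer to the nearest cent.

Risk-neutral probability p = (1 + 0.01 − 0.65)/(1.3 − 0.65) = 0.3600/0.6500 = 0.5538
Terminal stock prices: S_uu = 101.4, S_ud = 50.7, S_dd = 25.35
Terminal payoffs (K − S): max(-42.4, 0) = 0, max(8.3, 0) = 8.3, max(33.65, 0) = 33.65
Node u (S = 78): continuation = 1/1.01·[0.5538·0.0000 + 0.4462·8.3000] = 3.6664; exercise value = 0.0000 ≤ continuation, so V_u = 3.6664
Node d (S = 39): continuation = 1/1.01·[0.5538·8.3000 + 0.4462·33.6500] = 19.4158; exercise value = 20.0000 > continuation, so V_d = 20.0000 (exercise)
Node 0 (S = 60): continuation = 1/1.01·[0.5538·3.6664 + 0.4462·20.0000] = 10.8453; exercise value = 0.0000 ≤ continuation, so V_0 = 10.8453

$10.85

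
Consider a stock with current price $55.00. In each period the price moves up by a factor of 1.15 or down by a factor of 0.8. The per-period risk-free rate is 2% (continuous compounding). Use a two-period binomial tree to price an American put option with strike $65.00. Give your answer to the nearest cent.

$10.86

Risk-neutral probability p = (e^0.02 − 0.8)/(1.15 − 0.8) = 0.2202/0.3500 = 0.6291
Terminal stock prices: S_uu = 72.74, S_ud = 50.6, S_dd = 35.2
Terminal payoffs (K − S): max(-7.737, 0) = 0, max(14.4, 0) = 14.4, max(29.8, 0) = 29.8
Node u (S = 63.25): continuation = e^(−0.02)·[0.6291·0.0000 + 0.3709·14.4000] = 5.2345; exercise value = 1.7500 ≤ continuation, so V_u = 5.2345
Node d (S = 44): continuation = e^(−0.02)·[0.6291·14.4000 + 0.3709·29.8000] = 19.7129; exercise value = 21.0000 > continuation, so V_d = 21.0000 (exercise)
Node 0 (S = 55): continuation = e^(−0.02)·[0.6291·5.2345 + 0.3709·21.0000] = 10.8618; exercise value = 10.0000 ≤ continuation, so V_0 = 10.8618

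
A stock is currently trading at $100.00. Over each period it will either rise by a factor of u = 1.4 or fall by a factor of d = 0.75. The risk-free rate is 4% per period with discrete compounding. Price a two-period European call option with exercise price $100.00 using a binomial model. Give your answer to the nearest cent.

Risk-neutral probability p = (1 + 0.04 − 0.75)/(1.4 − 0.75) = 0.2900/0.6500 = 0.4462
Terminal stock prices: S_uu = 196, S_ud = 105, S_dd = 56.25
Terminal payoffs (S − K): max(96, 0) = 96, max(5, 0) = 5, max(-43.75, 0) = 0
Node u (S = 140): V_u = 1/1.04·[0.4462·96.0000 + 0.5538·5.0000] = 43.8462
Node d (S = 75): V_d = 1/1.04·[0.4462·5.0000 + 0.5538·0.0000] = 2.1450
Node 0 (S = 100): V_0 = 1/1.04·[0.4462·43.8462 + 0.5538·2.1450] = 19.9520

$19.95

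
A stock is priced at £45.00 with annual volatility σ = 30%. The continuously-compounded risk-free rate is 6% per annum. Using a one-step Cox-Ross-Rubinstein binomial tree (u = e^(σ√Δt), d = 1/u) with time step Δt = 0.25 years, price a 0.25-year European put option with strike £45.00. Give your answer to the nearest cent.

CRR parameters: u = e^(σ√Δt) = e^(0.3·√0.25) = 1.1618, d = 1/u = 0.8607
Per-period rate: rΔt = 0.06·0.25 = 0.015, so R = e^0.015 = 1.0151
Risk-neutral probability p = (e^0.015 − 0.8607)/(1.1618 − 0.8607) = 0.1544/0.3011 = 0.5128
Terminal stock prices: S_u = 52.28, S_d = 38.73
Terminal payoffs (K − S): max(-7.283, 0) = 0, max(6.268, 0) = 6.268
Node 0 (S = 45): V_0 = e^(−0.015)·[0.5128·0.0000 + 0.4872·6.2681] = 3.0086

£3.01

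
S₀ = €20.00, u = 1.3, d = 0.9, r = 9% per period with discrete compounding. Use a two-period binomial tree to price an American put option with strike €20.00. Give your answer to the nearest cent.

€0.96

Risk-neutral probability p = (1 + 0.09 − 0.9)/(1.3 − 0.9) = 0.1900/0.4000 = 0.4750
Terminal stock prices: S_uu = 33.8, S_ud = 23.4, S_dd = 16.2
Terminal payoffs (K − S): max(-13.8, 0) = 0, max(-3.4, 0) = 0, max(3.8, 0) = 3.8
Node u (S = 26): continuation = 1/1.09·[0.4750·0.0000 + 0.5250·0.0000] = 0.0000; exercise value = 0.0000 ≤ continuation, so V_u = 0.0000
Node d (S = 18): continuation = 1/1.09·[0.4750·0.0000 + 0.5250·3.8000] = 1.8303; exercise value = 2.0000 > continuation, so V_d = 2.0000 (exercise)
Node 0 (S = 20): continuation = 1/1.09·[0.4750·0.0000 + 0.5250·2.0000] = 0.9633; exercise value = 0.0000 ≤ continuation, so V_0 = 0.9633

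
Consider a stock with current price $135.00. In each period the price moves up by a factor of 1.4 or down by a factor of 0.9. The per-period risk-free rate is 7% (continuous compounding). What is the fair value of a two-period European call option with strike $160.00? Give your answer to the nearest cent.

$14.79

Risk-neutral probability p = (e^0.07 − 0.9)/(1.4 − 0.9) = 0.1725/0.5000 = 0.3450
Terminal stock prices: S_uu = 264.6, S_ud = 170.1, S_dd = 109.4
Terminal payoffs (S − K): max(104.6, 0) = 104.6, max(10.1, 0) = 10.1, max(-50.65, 0) = 0
Node u (S = 189): V_u = e^(−0.07)·[0.3450·104.6000 + 0.6550·10.1000] = 39.8170
Node d (S = 121.5): V_d = e^(−0.07)·[0.3450·10.1000 + 0.6550·0.0000] = 3.2491
Node 0 (S = 135): V_0 = e^(−0.07)·[0.3450·39.8170 + 0.6550·3.2491] = 14.7930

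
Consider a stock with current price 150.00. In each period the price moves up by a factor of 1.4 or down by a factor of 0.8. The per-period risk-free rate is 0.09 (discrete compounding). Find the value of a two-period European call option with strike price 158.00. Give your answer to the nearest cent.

Risk-neutral probability p = (1 + 0.09 − 0.8)/(1.4 − 0.8) = 0.2900/0.6000 = 0.4833
Terminal stock prices: S_uu = 294, S_ud = 168, S_dd = 96
Terminal payoffs (S − K): max(136, 0) = 136, max(10, 0) = 10, max(-62, 0) = 0
Node u (S = 210): V_u = 1/1.09·[0.4833·136.0000 + 0.5167·10.0000] = 65.0459
Node d (S = 120): V_d = 1/1.09·[0.4833·10.0000 + 0.5167·0.0000] = 4.4343
Node 0 (S = 150): V_0 = 1/1.09·[0.4833·65.0459 + 0.5167·4.4343] = 30.9448

30.94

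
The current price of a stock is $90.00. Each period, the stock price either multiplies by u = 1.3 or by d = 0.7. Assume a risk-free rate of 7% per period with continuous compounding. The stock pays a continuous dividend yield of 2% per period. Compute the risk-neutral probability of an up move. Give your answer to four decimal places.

p = 0.5855

Per-period risk-free factor R = e^0.07 = 1.0725; dividend-adjusted growth = e^(0.07−0.02) = 1.0513.
Risk-neutral probability p = (1.0513 − 0.7)/(1.3 − 0.7) = 0.3513/0.6000 = 0.5855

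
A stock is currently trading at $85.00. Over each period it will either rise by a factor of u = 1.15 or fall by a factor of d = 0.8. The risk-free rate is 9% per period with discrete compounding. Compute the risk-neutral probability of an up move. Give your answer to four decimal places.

p = 0.8286

Risk-neutral probability p = (1 + 0.09 − 0.8)/(1.15 − 0.8) = 0.2900/0.3500 = 0.8286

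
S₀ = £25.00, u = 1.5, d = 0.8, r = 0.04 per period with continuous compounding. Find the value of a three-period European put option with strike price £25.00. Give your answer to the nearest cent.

£3.45

Risk-neutral probability p = (e^0.04 − 0.8)/(1.5 − 0.8) = 0.2408/0.7000 = 0.3440
Terminal stock prices: S_uuu = 84.38, S_uud = 45, S_udd = 24, S_ddd = 12.8
Terminal payoffs (K − S): max(-59.38, 0) = 0, max(-20, 0) = 0, max(1, 0) = 1, max(12.2, 0) = 12.2
Node uu (S = 56.25): V_uu = e^(−0.04)·[0.3440·0.0000 + 0.6560·0.0000] = 0.0000
Node ud (S = 30): V_ud = e^(−0.04)·[0.3440·0.0000 + 0.6560·1.0000] = 0.6303
Node dd (S = 16): V_dd = e^(−0.04)·[0.3440·1.0000 + 0.6560·12.2000] = 8.0197
Node u (S = 37.5): V_u = e^(−0.04)·[0.3440·0.0000 + 0.6560·0.6303] = 0.3972
Node d (S = 20): V_d = e^(−0.04)·[0.3440·0.6303 + 0.6560·8.0197] = 5.2629
Node 0 (S = 25): V_0 = e^(−0.04)·[0.3440·0.3972 + 0.6560·5.2629] = 3.4483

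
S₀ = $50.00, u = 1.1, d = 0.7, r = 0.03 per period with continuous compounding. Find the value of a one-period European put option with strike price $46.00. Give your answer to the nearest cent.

Risk-neutral probability p = (e^0.03 − 0.7)/(1.1 − 0.7) = 0.3305/0.4000 = 0.8261
Terminal stock prices: S_u = 55, S_d = 35
Terminal payoffs (K − S): max(-9, 0) = 0, max(11, 0) = 11
Node 0 (S = 50): V_0 = e^(−0.03)·[0.8261·0.0000 + 0.1739·11.0000] = 1.8560

$1.86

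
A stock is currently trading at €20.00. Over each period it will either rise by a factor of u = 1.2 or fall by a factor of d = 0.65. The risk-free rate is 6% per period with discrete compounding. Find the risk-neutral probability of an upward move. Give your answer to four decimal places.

Risk-neutral probability p = (1 + 0.06 − 0.65)/(1.2 − 0.65) = 0.4100/0.5500 = 0.7455

p = 0.7455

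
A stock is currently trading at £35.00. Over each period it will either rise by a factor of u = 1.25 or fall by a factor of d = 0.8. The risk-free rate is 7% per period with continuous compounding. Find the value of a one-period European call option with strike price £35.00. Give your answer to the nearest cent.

Risk-neutral probability p = (e^0.07 − 0.8)/(1.25 − 0.8) = 0.2725/0.4500 = 0.6056
Terminal stock prices: S_u = 43.75, S_d = 28
Terminal payoffs (S − K): max(8.75, 0) = 8.75, max(-7, 0) = 0
Node 0 (S = 35): V_0 = e^(−0.07)·[0.6056·8.7500 + 0.3944·0.0000] = 4.9405

£4.94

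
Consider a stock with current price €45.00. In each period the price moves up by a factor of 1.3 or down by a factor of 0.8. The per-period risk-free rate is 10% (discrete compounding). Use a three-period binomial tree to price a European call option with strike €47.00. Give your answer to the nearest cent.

Risk-neutral probability p = (1 + 0.1 − 0.8)/(1.3 − 0.8) = 0.3000/0.5000 = 0.6000
Terminal stock prices: S_uuu = 98.87, S_uud = 60.84, S_udd = 37.44, S_ddd = 23.04
Terminal payoffs (S − K): max(51.87, 0) = 51.87, max(13.84, 0) = 13.84, max(-9.56, 0) = 0, max(-23.96, 0) = 0
Node uu (S = 76.05): V_uu = 1/1.1·[0.6000·51.8650 + 0.4000·13.8400] = 33.3227
Node ud (S = 46.8): V_ud = 1/1.1·[0.6000·13.8400 + 0.4000·0.0000] = 7.5491
Node dd (S = 28.8): V_dd = 1/1.1·[0.6000·0.0000 + 0.4000·0.0000] = 0.0000
Node u (S = 58.5): V_u = 1/1.1·[0.6000·33.3227 + 0.4000·7.5491] = 20.9212
Node d (S = 36): V_d = 1/1.1·[0.6000·7.5491 + 0.4000·0.0000] = 4.1177
Node 0 (S = 45): V_0 = 1/1.1·[0.6000·20.9212 + 0.4000·4.1177] = 12.9089

€12.91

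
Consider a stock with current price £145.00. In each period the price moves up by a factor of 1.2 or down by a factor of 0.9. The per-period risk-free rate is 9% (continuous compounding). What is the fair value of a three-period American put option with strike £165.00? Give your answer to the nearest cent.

Risk-neutral probability p = (e^0.09 − 0.9)/(1.2 − 0.9) = 0.1942/0.3000 = 0.6472
Terminal stock prices: S_uuu = 250.6, S_uud = 187.9, S_udd = 140.9, S_ddd = 105.7
Terminal payoffs (K − S): max(-85.56, 0) = 0, max(-22.92, 0) = 0, max(24.06, 0) = 24.06, max(59.29, 0) = 59.29
Node uu (S = 208.8): continuation = e^(−0.09)·[0.6472·0.0000 + 0.3528·0.0000] = 0.0000; exercise value = 0.0000 ≤ continuation, so V_uu = 0.0000
Node ud (S = 156.6): continuation = e^(−0.09)·[0.6472·0.0000 + 0.3528·24.0600] = 7.7567; exercise value = 8.4000 > continuation, so V_ud = 8.4000 (exercise)
Node dd (S = 117.5): continuation = e^(−0.09)·[0.6472·24.0600 + 0.3528·59.2950] = 33.3486; exercise value = 47.5500 > continuation, so V_dd = 47.5500 (exercise)
Node u (S = 174): continuation = e^(−0.09)·[0.6472·0.0000 + 0.3528·8.4000] = 2.7081; exercise value = 0.0000 ≤ continuation, so V_u = 2.7081
Node d (S = 130.5): continuation = e^(−0.09)·[0.6472·8.4000 + 0.3528·47.5500] = 20.2986; exercise value = 34.5000 > continuation, so V_d = 34.5000 (exercise)
Node 0 (S = 145): continuation = e^(−0.09)·[0.6472·2.7081 + 0.3528·34.5000] = 12.7244; exercise value = 20.0000 > continuation, so V_0 = 20.0000 (exercise)

£20.00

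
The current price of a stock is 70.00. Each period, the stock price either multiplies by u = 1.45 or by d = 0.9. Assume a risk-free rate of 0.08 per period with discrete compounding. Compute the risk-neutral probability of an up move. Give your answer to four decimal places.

p = 0.3273

Risk-neutral probability p = (1 + 0.08 − 0.9)/(1.45 − 0.9) = 0.1800/0.5500 = 0.3273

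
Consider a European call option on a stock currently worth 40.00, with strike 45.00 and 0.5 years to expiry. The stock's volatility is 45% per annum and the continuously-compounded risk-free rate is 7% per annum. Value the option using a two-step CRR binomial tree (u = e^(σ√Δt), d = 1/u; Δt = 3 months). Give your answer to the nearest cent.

CRR parameters: u = e^(σ√Δt) = e^(0.45·√0.25) = 1.2523, d = 1/u = 0.7985
Per-period rate: rΔt = 0.07·0.25 = 0.0175, so R = e^0.0175 = 1.0177
Risk-neutral probability p = (e^0.0175 − 0.7985)/(1.2523 − 0.7985) = 0.2191/0.4538 = 0.4829
Terminal stock prices: S_uu = 62.73, S_ud = 40, S_dd = 25.51
Terminal payoffs (S − K): max(17.73, 0) = 17.73, max(-5, 0) = 0, max(-19.49, 0) = 0
Node u (S = 50.09): V_u = e^(−0.0175)·[0.4829·17.7325 + 0.5171·0.0000] = 8.4143
Node d (S = 31.94): V_d = e^(−0.0175)·[0.4829·0.0000 + 0.5171·0.0000] = 0.0000
Node 0 (S = 40): V_0 = e^(−0.0175)·[0.4829·8.4143 + 0.5171·0.0000] = 3.9927

3.99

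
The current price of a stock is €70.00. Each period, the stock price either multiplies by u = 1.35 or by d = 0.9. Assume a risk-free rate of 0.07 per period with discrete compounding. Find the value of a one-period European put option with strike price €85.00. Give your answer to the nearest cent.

€12.79

Risk-neutral probability p = (1 + 0.07 − 0.9)/(1.35 − 0.9) = 0.1700/0.4500 = 0.3778
Terminal stock prices: S_u = 94.5, S_d = 63
Terminal payoffs (K − S): max(-9.5, 0) = 0, max(22, 0) = 22
Node 0 (S = 70): V_0 = 1/1.07·[0.3778·0.0000 + 0.6222·22.0000] = 12.7934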